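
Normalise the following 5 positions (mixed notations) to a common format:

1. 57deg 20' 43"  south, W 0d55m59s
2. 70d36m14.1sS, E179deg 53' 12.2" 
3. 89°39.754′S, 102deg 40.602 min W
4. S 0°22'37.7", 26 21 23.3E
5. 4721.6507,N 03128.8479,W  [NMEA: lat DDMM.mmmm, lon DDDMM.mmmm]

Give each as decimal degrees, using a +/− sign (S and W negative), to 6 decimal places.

1. -57.345278, -0.933056
2. -70.603917, 179.886722
3. -89.662567, -102.676700
4. -0.377139, 26.356472
5. 47.360845, -31.480798

Point 1:
  φ: 20′ + 43″ = 20.71667′; 57 + 20.71667/60 = 57.3452778
  hemisphere S, so the sign is −
  Lon: 0 + 55/60 + 59/3600 = 0.9330556
  W → negative
Point 2:
  Latitude: 36′ + 14.1″ = 36.23500′; 70 + 36.23500/60 = 70.6039167
  S ⇒ negate
  Lon: 53′ + 12.2″ = 53.20333′; 179 + 53.20333/60 = 179.8867222
  E → positive
Point 3:
  φ: 89 + 39.754/60 = 89.6625667
  hemisphere S, so the sign is −
  Lon: 40.602′ = 0.676700°; total 102.6767000
  hemisphere W, so the sign is −
Point 4:
  φ: 0° + 22/60 + 37.7/3600 = 0 + 0.366667 + 0.010472 = 0.3771389
  hemisphere S, so the sign is −
  Lon: 26 + 21/60 + 23.3/3600 = 26.3564722
  E ⇒ keep positive
Point 5:
  Lat: split at 2 digits → 47° and 21.6507′; 47 + 21.6507/60 = 47.3608450
  N → positive
  Longitude: degrees = first 3 digits = 31, minutes = 28.8479; 31 + 28.8479/60 = 31.4807983
  W → negative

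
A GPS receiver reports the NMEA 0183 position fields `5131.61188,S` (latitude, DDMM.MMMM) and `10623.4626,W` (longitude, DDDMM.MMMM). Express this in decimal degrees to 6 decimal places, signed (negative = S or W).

Latitude: degrees = first 2 digits = 51, minutes = 31.61188; 51 + 31.61188/60 = 51.5268647
S ⇒ negate
Longitude: split at 3 digits → 106° and 23.4626′; 106 + 23.4626/60 = 106.3910433
hemisphere W, so the sign is −

-51.526865, -106.391043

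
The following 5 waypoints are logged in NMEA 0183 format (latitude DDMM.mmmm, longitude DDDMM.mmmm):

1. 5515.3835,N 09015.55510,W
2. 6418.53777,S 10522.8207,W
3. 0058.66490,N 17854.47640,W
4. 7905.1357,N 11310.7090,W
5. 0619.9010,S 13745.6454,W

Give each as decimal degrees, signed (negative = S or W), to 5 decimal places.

Point 1:
  Lat: split at 2 digits → 55° and 15.3835′; 55 + 15.3835/60 = 55.256392
  N → positive
  λ: split at 3 digits → 090° and 15.5551′; 90 + 15.5551/60 = 90.259252
  W ⇒ negate
Point 2:
  Latitude: split at 2 digits → 64° and 18.53777′; 64 + 18.53777/60 = 64.308963
  S ⇒ negate
  Lon: degrees = first 3 digits = 105, minutes = 22.8207; 105 + 22.8207/60 = 105.380345
  hemisphere W, so the sign is −
Point 3:
  φ: degrees = first 2 digits = 0, minutes = 58.6649; 0 + 58.6649/60 = 0.977748
  N → positive
  λ: split at 3 digits → 178° and 54.4764′; 178 + 54.4764/60 = 178.907940
  hemisphere W, so the sign is −
Point 4:
  Lat: split at 2 digits → 79° and 5.1357′; 79 + 5.1357/60 = 79.085595
  N ⇒ keep positive
  Lon: degrees = first 3 digits = 113, minutes = 10.709; 113 + 10.709/60 = 113.178483
  W ⇒ negate
Point 5:
  Lat: split at 2 digits → 06° and 19.901′; 6 + 19.901/60 = 6.331683
  S → negative
  Lon: degrees = first 3 digits = 137, minutes = 45.6454; 137 + 45.6454/60 = 137.760757
  hemisphere W, so the sign is −

1. 55.25639, -90.25925
2. -64.30896, -105.38035
3. 0.97775, -178.90794
4. 79.08560, -113.17848
5. -6.33168, -137.76076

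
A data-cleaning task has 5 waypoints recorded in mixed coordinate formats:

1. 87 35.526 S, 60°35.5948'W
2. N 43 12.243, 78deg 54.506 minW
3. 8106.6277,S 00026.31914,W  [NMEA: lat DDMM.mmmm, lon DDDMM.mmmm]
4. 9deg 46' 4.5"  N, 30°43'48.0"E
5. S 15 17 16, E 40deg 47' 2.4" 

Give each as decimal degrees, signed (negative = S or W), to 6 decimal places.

1. -87.592100, -60.593247
2. 43.204050, -78.908433
3. -81.110462, -0.438652
4. 9.767917, 30.730000
5. -15.287778, 40.784000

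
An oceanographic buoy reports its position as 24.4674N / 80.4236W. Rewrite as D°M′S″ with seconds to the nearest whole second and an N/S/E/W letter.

24°28′3″ N, 80°25′25″ W

Latitude: whole degrees 24; 28.04400′ → 28′ and 2.64″
λ: 0.423600° → 25.41600′; 0.41600 × 60 = 24.96″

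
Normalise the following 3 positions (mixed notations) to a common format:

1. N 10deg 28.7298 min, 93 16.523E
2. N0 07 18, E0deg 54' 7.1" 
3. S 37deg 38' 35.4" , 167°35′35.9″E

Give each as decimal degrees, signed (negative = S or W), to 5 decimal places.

1. 10.47883, 93.27538
2. 0.12167, 0.90197
3. -37.64317, 167.59331

Point 1:
  Lat: 28.7298′ = 0.478830°; total 10.478830
  N ⇒ keep positive
  Lon: 16.523′ = 0.275383°; total 93.275383
  E → positive
Point 2:
  Latitude: 7′ + 18″ = 7.30000′; 0 + 7.30000/60 = 0.121667
  N ⇒ keep positive
  Lon: 0° + 54/60 + 7.1/3600 = 0 + 0.900000 + 0.001972 = 0.901972
  E ⇒ keep positive
Point 3:
  φ: 37 + 38/60 + 35.4/3600 = 37.643167
  S → negative
  Lon: 167° + 35/60 + 35.9/3600 = 167 + 0.583333 + 0.009972 = 167.593306
  E → positive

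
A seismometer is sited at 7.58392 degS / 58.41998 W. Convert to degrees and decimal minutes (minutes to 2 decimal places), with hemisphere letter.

7° 35.04′ S, 58° 25.20′ W

Latitude: fractional part 0.583920 → 35.0352 minutes
Longitude: 58° + 0.419980 × 60 = 58° 25.1988′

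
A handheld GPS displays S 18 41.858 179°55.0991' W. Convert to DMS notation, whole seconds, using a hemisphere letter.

Latitude: 41.85800′ → 41′ and 0.85800 × 60 = 51.48″
Longitude: 55.09910′ → 55′ and 0.09910 × 60 = 5.95″

18°41′51″ S, 179°55′6″ W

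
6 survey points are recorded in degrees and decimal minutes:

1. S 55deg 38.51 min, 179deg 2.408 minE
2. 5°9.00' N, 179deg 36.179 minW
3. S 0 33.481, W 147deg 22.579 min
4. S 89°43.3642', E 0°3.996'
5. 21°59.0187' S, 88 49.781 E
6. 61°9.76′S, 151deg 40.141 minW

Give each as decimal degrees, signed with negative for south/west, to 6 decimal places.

Point 1:
  φ: 55 + 38.51/60 = 55.6418333
  hemisphere S, so the sign is −
  Longitude: 2.408′ = 0.040133°; total 179.0401333
  E → positive
Point 2:
  φ: 5 + 9/60 = 5.1500000
  N ⇒ keep positive
  λ: 179 + 36.179/60 = 179.6029833
  W → negative
Point 3:
  φ: 0 + 33.481/60 = 0.5580167
  S ⇒ negate
  Lon: 22.579′ = 0.376317°; total 147.3763167
  hemisphere W, so the sign is −
Point 4:
  Latitude: 89 + 43.3642/60 = 89.7227367
  S ⇒ negate
  Lon: 0 + 3.996/60 = 0.0666000
  E → positive
Point 5:
  Lat: 59.0187′ = 0.983645°; total 21.9836450
  hemisphere S, so the sign is −
  Lon: 49.781′ = 0.829683°; total 88.8296833
  E ⇒ keep positive
Point 6:
  φ: 61 + 9.76/60 = 61.1626667
  S → negative
  λ: 40.141′ = 0.669017°; total 151.6690167
  W → negative

1. -55.641833, 179.040133
2. 5.150000, -179.602983
3. -0.558017, -147.376317
4. -89.722737, 0.066600
5. -21.983645, 88.829683
6. -61.162667, -151.669017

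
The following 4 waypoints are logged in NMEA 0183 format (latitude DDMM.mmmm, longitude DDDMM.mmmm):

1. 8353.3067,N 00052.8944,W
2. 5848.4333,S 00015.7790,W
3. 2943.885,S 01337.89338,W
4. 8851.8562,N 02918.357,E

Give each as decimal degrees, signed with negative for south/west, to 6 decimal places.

Point 1:
  φ: split at 2 digits → 83° and 53.3067′; 83 + 53.3067/60 = 83.8884450
  N ⇒ keep positive
  Longitude: degrees = first 3 digits = 0, minutes = 52.8944; 0 + 52.8944/60 = 0.8815733
  hemisphere W, so the sign is −
Point 2:
  Latitude: split at 2 digits → 58° and 48.4333′; 58 + 48.4333/60 = 58.8072217
  hemisphere S, so the sign is −
  Lon: degrees = first 3 digits = 0, minutes = 15.779; 0 + 15.779/60 = 0.2629833
  W → negative
Point 3:
  φ: split at 2 digits → 29° and 43.885′; 29 + 43.885/60 = 29.7314167
  S ⇒ negate
  Longitude: degrees = first 3 digits = 13, minutes = 37.89338; 13 + 37.89338/60 = 13.6315563
  W ⇒ negate
Point 4:
  φ: degrees = first 2 digits = 88, minutes = 51.8562; 88 + 51.8562/60 = 88.8642700
  N ⇒ keep positive
  Lon: split at 3 digits → 029° and 18.357′; 29 + 18.357/60 = 29.3059500
  E ⇒ keep positive

1. 83.888445, -0.881573
2. -58.807222, -0.262983
3. -29.731417, -13.631556
4. 88.864270, 29.305950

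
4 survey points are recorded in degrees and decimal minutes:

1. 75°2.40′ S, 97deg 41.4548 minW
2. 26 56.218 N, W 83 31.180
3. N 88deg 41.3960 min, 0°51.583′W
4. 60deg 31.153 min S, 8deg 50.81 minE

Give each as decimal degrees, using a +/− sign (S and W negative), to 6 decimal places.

1. -75.040000, -97.690913
2. 26.936967, -83.519667
3. 88.689933, -0.859717
4. -60.519217, 8.846833

Point 1:
  φ: 75 + 2.4/60 = 75.0400000
  hemisphere S, so the sign is −
  λ: 97 + 41.4548/60 = 97.6909133
  W → negative
Point 2:
  Lat: 56.218′ = 0.936967°; total 26.9369667
  N ⇒ keep positive
  Lon: 31.18′ = 0.519667°; total 83.5196667
  hemisphere W, so the sign is −
Point 3:
  Lat: 41.396′ = 0.689933°; total 88.6899333
  N → positive
  λ: 51.583′ = 0.859717°; total 0.8597167
  hemisphere W, so the sign is −
Point 4:
  φ: 31.153′ = 0.519217°; total 60.5192167
  hemisphere S, so the sign is −
  λ: 8 + 50.81/60 = 8.8468333
  E → positive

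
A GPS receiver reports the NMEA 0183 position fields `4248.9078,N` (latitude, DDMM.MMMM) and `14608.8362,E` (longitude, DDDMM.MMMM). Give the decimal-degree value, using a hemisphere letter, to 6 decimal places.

42.815130° N, 146.147270° E

Lat: degrees = first 2 digits = 42, minutes = 48.9078; 42 + 48.9078/60 = 42.8151300
λ: degrees = first 3 digits = 146, minutes = 8.8362; 146 + 8.8362/60 = 146.1472700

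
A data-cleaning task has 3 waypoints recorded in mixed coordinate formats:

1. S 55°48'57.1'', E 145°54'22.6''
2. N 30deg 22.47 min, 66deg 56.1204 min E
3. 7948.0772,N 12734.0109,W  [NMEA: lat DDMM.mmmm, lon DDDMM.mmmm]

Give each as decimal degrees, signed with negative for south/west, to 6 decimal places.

Point 1:
  Latitude: 48′ + 57.1″ = 48.95167′; 55 + 48.95167/60 = 55.8158611
  S → negative
  Lon: 145° + 54/60 + 22.6/3600 = 145 + 0.900000 + 0.006278 = 145.9062778
  E ⇒ keep positive
Point 2:
  φ: 30 + 22.47/60 = 30.3745000
  N → positive
  λ: 66 + 56.1204/60 = 66.9353400
  E → positive
Point 3:
  Latitude: degrees = first 2 digits = 79, minutes = 48.0772; 79 + 48.0772/60 = 79.8012867
  N ⇒ keep positive
  λ: degrees = first 3 digits = 127, minutes = 34.0109; 127 + 34.0109/60 = 127.5668483
  W → negative

1. -55.815861, 145.906278
2. 30.374500, 66.935340
3. 79.801287, -127.566848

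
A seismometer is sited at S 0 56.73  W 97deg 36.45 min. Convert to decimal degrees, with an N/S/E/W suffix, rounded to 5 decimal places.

0.94550° S, 97.60750° W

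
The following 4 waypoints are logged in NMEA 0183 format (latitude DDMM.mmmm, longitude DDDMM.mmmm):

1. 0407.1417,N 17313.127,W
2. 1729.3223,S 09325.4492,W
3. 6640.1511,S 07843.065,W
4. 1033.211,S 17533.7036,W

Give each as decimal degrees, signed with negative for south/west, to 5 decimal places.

Point 1:
  φ: degrees = first 2 digits = 4, minutes = 7.1417; 4 + 7.1417/60 = 4.119028
  N → positive
  λ: degrees = first 3 digits = 173, minutes = 13.127; 173 + 13.127/60 = 173.218783
  W → negative
Point 2:
  Latitude: degrees = first 2 digits = 17, minutes = 29.3223; 17 + 29.3223/60 = 17.488705
  S ⇒ negate
  Longitude: degrees = first 3 digits = 93, minutes = 25.4492; 93 + 25.4492/60 = 93.424153
  W → negative
Point 3:
  φ: degrees = first 2 digits = 66, minutes = 40.1511; 66 + 40.1511/60 = 66.669185
  S ⇒ negate
  Longitude: degrees = first 3 digits = 78, minutes = 43.065; 78 + 43.065/60 = 78.717750
  W ⇒ negate
Point 4:
  Lat: split at 2 digits → 10° and 33.211′; 10 + 33.211/60 = 10.553517
  S ⇒ negate
  Longitude: split at 3 digits → 175° and 33.7036′; 175 + 33.7036/60 = 175.561727
  hemisphere W, so the sign is −

1. 4.11903, -173.21878
2. -17.48871, -93.42415
3. -66.66919, -78.71775
4. -10.55352, -175.56173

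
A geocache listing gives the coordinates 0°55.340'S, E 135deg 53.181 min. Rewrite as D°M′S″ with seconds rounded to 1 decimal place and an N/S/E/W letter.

0°55′20.4″ S, 135°53′10.9″ E

Lat: 55.34000′ → 55′ and 0.34000 × 60 = 20.400″
λ: 53.18100′ → 53′ and 0.18100 × 60 = 10.860″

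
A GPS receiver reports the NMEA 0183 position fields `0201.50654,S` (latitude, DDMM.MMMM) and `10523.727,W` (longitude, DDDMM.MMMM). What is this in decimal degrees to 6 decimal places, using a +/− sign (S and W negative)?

-2.025109, -105.395450

Latitude: split at 2 digits → 02° and 1.50654′; 2 + 1.50654/60 = 2.0251090
S ⇒ negate
Longitude: degrees = first 3 digits = 105, minutes = 23.727; 105 + 23.727/60 = 105.3954500
W → negative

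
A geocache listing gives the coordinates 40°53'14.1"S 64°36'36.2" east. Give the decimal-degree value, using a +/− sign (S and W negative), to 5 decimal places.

-40.88725, 64.61006

Lat: 53′ + 14.1″ = 53.23500′; 40 + 53.23500/60 = 40.887250
S ⇒ negate
Lon: 64 + 36/60 + 36.2/3600 = 64.610056
E ⇒ keep positive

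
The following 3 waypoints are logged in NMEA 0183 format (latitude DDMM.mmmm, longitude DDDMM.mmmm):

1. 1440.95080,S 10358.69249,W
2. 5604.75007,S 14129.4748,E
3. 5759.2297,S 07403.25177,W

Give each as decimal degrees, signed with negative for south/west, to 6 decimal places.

1. -14.682513, -103.978208
2. -56.079168, 141.491247
3. -57.987162, -74.054196

Point 1:
  Latitude: split at 2 digits → 14° and 40.9508′; 14 + 40.9508/60 = 14.6825133
  hemisphere S, so the sign is −
  Longitude: degrees = first 3 digits = 103, minutes = 58.69249; 103 + 58.69249/60 = 103.9782082
  W → negative
Point 2:
  Lat: split at 2 digits → 56° and 4.75007′; 56 + 4.75007/60 = 56.0791678
  S ⇒ negate
  Lon: split at 3 digits → 141° and 29.4748′; 141 + 29.4748/60 = 141.4912467
  E → positive
Point 3:
  Lat: split at 2 digits → 57° and 59.2297′; 57 + 59.2297/60 = 57.9871617
  S → negative
  Lon: split at 3 digits → 074° and 3.25177′; 74 + 3.25177/60 = 74.0541962
  W ⇒ negate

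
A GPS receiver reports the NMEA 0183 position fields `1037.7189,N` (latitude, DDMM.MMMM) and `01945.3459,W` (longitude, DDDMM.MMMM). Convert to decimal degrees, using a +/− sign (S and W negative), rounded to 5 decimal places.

10.62865, -19.75577

φ: degrees = first 2 digits = 10, minutes = 37.7189; 10 + 37.7189/60 = 10.628648
N ⇒ keep positive
Longitude: split at 3 digits → 019° and 45.3459′; 19 + 45.3459/60 = 19.755765
hemisphere W, so the sign is −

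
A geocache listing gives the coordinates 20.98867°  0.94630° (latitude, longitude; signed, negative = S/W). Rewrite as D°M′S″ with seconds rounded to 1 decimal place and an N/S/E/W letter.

20°59′19.2″ N, 0°56′46.7″ E

Latitude: whole degrees 20; 59.32020′ → 59′ and 19.212″
Lon: whole degrees 0; 56.77800′ → 56′ and 46.680″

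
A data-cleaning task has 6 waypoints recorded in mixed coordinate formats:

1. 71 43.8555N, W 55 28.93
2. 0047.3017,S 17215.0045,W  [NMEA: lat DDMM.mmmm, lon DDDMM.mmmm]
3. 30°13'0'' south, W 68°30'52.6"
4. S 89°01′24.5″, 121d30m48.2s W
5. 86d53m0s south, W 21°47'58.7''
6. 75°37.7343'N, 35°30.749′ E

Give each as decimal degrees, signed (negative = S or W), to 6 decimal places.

1. 71.730925, -55.482167
2. -0.788362, -172.250075
3. -30.216667, -68.514611
4. -89.023472, -121.513389
5. -86.883333, -21.799639
6. 75.628905, 35.512483

Point 1:
  Latitude: 71 + 43.8555/60 = 71.7309250
  N ⇒ keep positive
  Lon: 55 + 28.93/60 = 55.4821667
  hemisphere W, so the sign is −
Point 2:
  φ: degrees = first 2 digits = 0, minutes = 47.3017; 0 + 47.3017/60 = 0.7883617
  S → negative
  Longitude: split at 3 digits → 172° and 15.0045′; 172 + 15.0045/60 = 172.2500750
  W ⇒ negate
Point 3:
  φ: 13′ + 0″ = 13.00000′; 30 + 13.00000/60 = 30.2166667
  S ⇒ negate
  λ: 68° + 30/60 + 52.6/3600 = 68 + 0.500000 + 0.014611 = 68.5146111
  W → negative
Point 4:
  Lat: 1′ + 24.5″ = 1.40833′; 89 + 1.40833/60 = 89.0234722
  S → negative
  Longitude: 121 + 30/60 + 48.2/3600 = 121.5133889
  W → negative
Point 5:
  Lat: 86 + 53/60 + 0/3600 = 86.8833333
  S ⇒ negate
  Longitude: 21° + 47/60 + 58.7/3600 = 21 + 0.783333 + 0.016306 = 21.7996389
  hemisphere W, so the sign is −
Point 6:
  φ: 75 + 37.7343/60 = 75.6289050
  N ⇒ keep positive
  Longitude: 30.749′ = 0.512483°; total 35.5124833
  E → positive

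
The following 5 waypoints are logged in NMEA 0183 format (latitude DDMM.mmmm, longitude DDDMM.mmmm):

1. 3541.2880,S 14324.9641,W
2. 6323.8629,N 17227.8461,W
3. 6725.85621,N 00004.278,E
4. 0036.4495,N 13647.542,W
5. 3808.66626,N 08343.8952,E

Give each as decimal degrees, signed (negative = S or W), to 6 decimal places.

1. -35.688133, -143.416068
2. 63.397715, -172.464102
3. 67.430937, 0.071300
4. 0.607492, -136.792367
5. 38.144438, 83.731587

Point 1:
  Lat: degrees = first 2 digits = 35, minutes = 41.288; 35 + 41.288/60 = 35.6881333
  S → negative
  Longitude: split at 3 digits → 143° and 24.9641′; 143 + 24.9641/60 = 143.4160683
  W ⇒ negate
Point 2:
  Latitude: split at 2 digits → 63° and 23.8629′; 63 + 23.8629/60 = 63.3977150
  N → positive
  Longitude: degrees = first 3 digits = 172, minutes = 27.8461; 172 + 27.8461/60 = 172.4641017
  W → negative
Point 3:
  φ: degrees = first 2 digits = 67, minutes = 25.85621; 67 + 25.85621/60 = 67.4309368
  N ⇒ keep positive
  Lon: split at 3 digits → 000° and 4.278′; 0 + 4.278/60 = 0.0713000
  E ⇒ keep positive
Point 4:
  Latitude: degrees = first 2 digits = 0, minutes = 36.4495; 0 + 36.4495/60 = 0.6074917
  N ⇒ keep positive
  λ: degrees = first 3 digits = 136, minutes = 47.542; 136 + 47.542/60 = 136.7923667
  W ⇒ negate
Point 5:
  Latitude: degrees = first 2 digits = 38, minutes = 8.66626; 38 + 8.66626/60 = 38.1444377
  N ⇒ keep positive
  λ: degrees = first 3 digits = 83, minutes = 43.8952; 83 + 43.8952/60 = 83.7315867
  E ⇒ keep positive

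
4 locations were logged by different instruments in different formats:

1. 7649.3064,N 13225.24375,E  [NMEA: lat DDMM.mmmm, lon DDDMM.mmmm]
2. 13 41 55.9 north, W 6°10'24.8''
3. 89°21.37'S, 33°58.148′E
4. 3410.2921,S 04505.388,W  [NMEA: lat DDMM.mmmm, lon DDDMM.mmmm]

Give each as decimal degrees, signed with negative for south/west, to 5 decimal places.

Point 1:
  Latitude: degrees = first 2 digits = 76, minutes = 49.3064; 76 + 49.3064/60 = 76.821773
  N ⇒ keep positive
  Lon: degrees = first 3 digits = 132, minutes = 25.24375; 132 + 25.24375/60 = 132.420729
  E → positive
Point 2:
  φ: 41′ + 55.9″ = 41.93167′; 13 + 41.93167/60 = 13.698861
  N ⇒ keep positive
  λ: 6 + 10/60 + 24.8/3600 = 6.173556
  hemisphere W, so the sign is −
Point 3:
  Latitude: 21.37′ = 0.356167°; total 89.356167
  hemisphere S, so the sign is −
  Lon: 58.148′ = 0.969133°; total 33.969133
  E ⇒ keep positive
Point 4:
  φ: degrees = first 2 digits = 34, minutes = 10.2921; 34 + 10.2921/60 = 34.171535
  S ⇒ negate
  Longitude: split at 3 digits → 045° and 5.388′; 45 + 5.388/60 = 45.089800
  W → negative

1. 76.82177, 132.42073
2. 13.69886, -6.17356
3. -89.35617, 33.96913
4. -34.17154, -45.08980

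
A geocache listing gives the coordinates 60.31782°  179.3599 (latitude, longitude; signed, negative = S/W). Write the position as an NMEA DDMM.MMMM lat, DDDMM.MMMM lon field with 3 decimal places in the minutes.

6019.069,N / 17921.594,E

Lat: 60° + 0.317820 × 60 = 60° 19.06920′
λ: 179° + 0.359900 × 60 = 179° 21.59400′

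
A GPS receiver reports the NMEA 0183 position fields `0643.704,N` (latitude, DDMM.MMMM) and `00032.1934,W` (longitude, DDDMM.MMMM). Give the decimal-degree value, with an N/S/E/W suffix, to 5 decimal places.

6.72840° N, 0.53656° W

Lat: split at 2 digits → 06° and 43.704′; 6 + 43.704/60 = 6.728400
λ: degrees = first 3 digits = 0, minutes = 32.1934; 0 + 32.1934/60 = 0.536557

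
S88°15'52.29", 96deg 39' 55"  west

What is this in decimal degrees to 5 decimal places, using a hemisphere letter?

Lat: 88° + 15/60 + 52.29/3600 = 88 + 0.250000 + 0.014525 = 88.264525
λ: 39′ + 55″ = 39.91667′; 96 + 39.91667/60 = 96.665278

88.26453° S, 96.66528° W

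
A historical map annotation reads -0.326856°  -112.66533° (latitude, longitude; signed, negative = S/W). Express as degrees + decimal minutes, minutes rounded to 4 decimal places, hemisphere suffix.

Latitude is negative → S; |value| = 0.326856
Lat: fractional part 0.326856 → 19.611360 minutes
Longitude is negative → W; |value| = 112.665330
λ: fractional part 0.665330 → 39.919800 minutes

0° 19.6114′ S, 112° 39.9198′ W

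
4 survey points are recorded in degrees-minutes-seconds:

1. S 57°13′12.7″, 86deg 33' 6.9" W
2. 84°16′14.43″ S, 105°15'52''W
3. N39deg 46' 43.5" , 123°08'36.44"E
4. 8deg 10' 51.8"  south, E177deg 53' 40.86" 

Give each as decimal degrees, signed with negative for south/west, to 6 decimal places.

1. -57.220194, -86.551917
2. -84.270675, -105.264444
3. 39.778750, 123.143456
4. -8.181056, 177.894683

Point 1:
  φ: 57° + 13/60 + 12.7/3600 = 57 + 0.216667 + 0.003528 = 57.2201944
  S ⇒ negate
  Lon: 86 + 33/60 + 6.9/3600 = 86.5519167
  hemisphere W, so the sign is −
Point 2:
  φ: 84 + 16/60 + 14.43/3600 = 84.2706750
  S → negative
  λ: 15′ + 52″ = 15.86667′; 105 + 15.86667/60 = 105.2644444
  hemisphere W, so the sign is −
Point 3:
  Latitude: 39° + 46/60 + 43.5/3600 = 39 + 0.766667 + 0.012083 = 39.7787500
  N → positive
  λ: 123 + 8/60 + 36.44/3600 = 123.1434556
  E → positive
Point 4:
  Latitude: 10′ + 51.8″ = 10.86333′; 8 + 10.86333/60 = 8.1810556
  S → negative
  Longitude: 53′ + 40.86″ = 53.68100′; 177 + 53.68100/60 = 177.8946833
  E ⇒ keep positive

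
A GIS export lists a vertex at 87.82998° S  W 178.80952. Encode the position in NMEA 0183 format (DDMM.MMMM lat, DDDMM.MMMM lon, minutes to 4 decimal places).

8749.7988,S / 17848.5712,W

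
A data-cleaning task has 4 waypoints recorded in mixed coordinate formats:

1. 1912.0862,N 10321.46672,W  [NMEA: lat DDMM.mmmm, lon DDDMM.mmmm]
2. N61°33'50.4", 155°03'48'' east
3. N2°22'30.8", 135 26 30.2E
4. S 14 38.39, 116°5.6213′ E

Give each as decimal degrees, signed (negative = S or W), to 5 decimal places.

1. 19.20144, -103.35778
2. 61.56400, 155.06333
3. 2.37522, 135.44172
4. -14.63983, 116.09369

Point 1:
  Latitude: split at 2 digits → 19° and 12.0862′; 19 + 12.0862/60 = 19.201437
  N → positive
  Longitude: degrees = first 3 digits = 103, minutes = 21.46672; 103 + 21.46672/60 = 103.357779
  W → negative
Point 2:
  Lat: 33′ + 50.4″ = 33.84000′; 61 + 33.84000/60 = 61.564000
  N → positive
  Lon: 155 + 3/60 + 48/3600 = 155.063333
  E → positive
Point 3:
  Latitude: 22′ + 30.8″ = 22.51333′; 2 + 22.51333/60 = 2.375222
  N ⇒ keep positive
  Longitude: 135° + 26/60 + 30.2/3600 = 135 + 0.433333 + 0.008389 = 135.441722
  E ⇒ keep positive
Point 4:
  Latitude: 38.39′ = 0.639833°; total 14.639833
  S → negative
  Longitude: 5.6213′ = 0.093688°; total 116.093688
  E ⇒ keep positive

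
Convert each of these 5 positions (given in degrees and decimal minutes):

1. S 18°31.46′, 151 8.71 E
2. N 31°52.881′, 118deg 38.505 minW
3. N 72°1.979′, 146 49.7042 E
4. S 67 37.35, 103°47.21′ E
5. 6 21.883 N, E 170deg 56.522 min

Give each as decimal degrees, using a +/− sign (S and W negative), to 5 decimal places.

Point 1:
  Latitude: 18 + 31.46/60 = 18.524333
  S ⇒ negate
  λ: 8.71′ = 0.145167°; total 151.145167
  E ⇒ keep positive
Point 2:
  Latitude: 52.881′ = 0.881350°; total 31.881350
  N ⇒ keep positive
  Lon: 38.505′ = 0.641750°; total 118.641750
  W → negative
Point 3:
  Latitude: 72 + 1.979/60 = 72.032983
  N ⇒ keep positive
  Lon: 49.7042′ = 0.828403°; total 146.828403
  E → positive
Point 4:
  Latitude: 67 + 37.35/60 = 67.622500
  S ⇒ negate
  Longitude: 47.21′ = 0.786833°; total 103.786833
  E → positive
Point 5:
  Latitude: 6 + 21.883/60 = 6.364717
  N ⇒ keep positive
  λ: 56.522′ = 0.942033°; total 170.942033
  E ⇒ keep positive

1. -18.52433, 151.14517
2. 31.88135, -118.64175
3. 72.03298, 146.82840
4. -67.62250, 103.78683
5. 6.36472, 170.94203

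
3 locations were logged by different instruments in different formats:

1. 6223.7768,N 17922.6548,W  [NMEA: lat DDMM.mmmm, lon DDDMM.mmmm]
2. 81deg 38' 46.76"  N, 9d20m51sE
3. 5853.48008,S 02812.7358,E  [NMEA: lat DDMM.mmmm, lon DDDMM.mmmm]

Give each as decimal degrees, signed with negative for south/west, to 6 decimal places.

1. 62.396280, -179.377580
2. 81.646322, 9.347500
3. -58.891335, 28.212263

Point 1:
  Latitude: degrees = first 2 digits = 62, minutes = 23.7768; 62 + 23.7768/60 = 62.3962800
  N → positive
  λ: degrees = first 3 digits = 179, minutes = 22.6548; 179 + 22.6548/60 = 179.3775800
  hemisphere W, so the sign is −
Point 2:
  Latitude: 38′ + 46.76″ = 38.77933′; 81 + 38.77933/60 = 81.6463222
  N ⇒ keep positive
  Lon: 9 + 20/60 + 51/3600 = 9.3475000
  E ⇒ keep positive
Point 3:
  φ: degrees = first 2 digits = 58, minutes = 53.48008; 58 + 53.48008/60 = 58.8913347
  S ⇒ negate
  Lon: degrees = first 3 digits = 28, minutes = 12.7358; 28 + 12.7358/60 = 28.2122633
  E → positive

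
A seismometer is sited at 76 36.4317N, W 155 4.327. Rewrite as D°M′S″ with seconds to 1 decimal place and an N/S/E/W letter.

Lat: 36.43170′ → 36′ and 0.43170 × 60 = 25.902″
λ: 4.32700′ → 4′ and 0.32700 × 60 = 19.620″

76°36′25.9″ N, 155°04′19.6″ W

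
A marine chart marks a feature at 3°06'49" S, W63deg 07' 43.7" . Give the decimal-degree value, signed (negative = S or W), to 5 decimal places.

φ: 3° + 6/60 + 49/3600 = 3 + 0.100000 + 0.013611 = 3.113611
hemisphere S, so the sign is −
λ: 63 + 7/60 + 43.7/3600 = 63.128806
W ⇒ negate

-3.11361, -63.12881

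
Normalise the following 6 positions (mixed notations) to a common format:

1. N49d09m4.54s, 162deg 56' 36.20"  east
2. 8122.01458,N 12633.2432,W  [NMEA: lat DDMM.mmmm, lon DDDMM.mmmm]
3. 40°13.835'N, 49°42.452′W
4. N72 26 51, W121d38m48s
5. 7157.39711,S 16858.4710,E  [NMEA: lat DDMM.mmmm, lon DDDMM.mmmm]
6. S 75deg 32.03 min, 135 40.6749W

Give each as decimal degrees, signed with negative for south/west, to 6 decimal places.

Point 1:
  Lat: 9′ + 4.54″ = 9.07567′; 49 + 9.07567/60 = 49.1512611
  N ⇒ keep positive
  λ: 162° + 56/60 + 36.2/3600 = 162 + 0.933333 + 0.010056 = 162.9433889
  E ⇒ keep positive
Point 2:
  Lat: split at 2 digits → 81° and 22.01458′; 81 + 22.01458/60 = 81.3669097
  N → positive
  Longitude: split at 3 digits → 126° and 33.2432′; 126 + 33.2432/60 = 126.5540533
  hemisphere W, so the sign is −
Point 3:
  Lat: 13.835′ = 0.230583°; total 40.2305833
  N → positive
  λ: 42.452′ = 0.707533°; total 49.7075333
  W ⇒ negate
Point 4:
  φ: 72 + 26/60 + 51/3600 = 72.4475000
  N → positive
  Longitude: 121 + 38/60 + 48/3600 = 121.6466667
  hemisphere W, so the sign is −
Point 5:
  Lat: degrees = first 2 digits = 71, minutes = 57.39711; 71 + 57.39711/60 = 71.9566185
  S ⇒ negate
  Lon: degrees = first 3 digits = 168, minutes = 58.471; 168 + 58.471/60 = 168.9745167
  E → positive
Point 6:
  Latitude: 32.03′ = 0.533833°; total 75.5338333
  S ⇒ negate
  Longitude: 135 + 40.6749/60 = 135.6779150
  W → negative

1. 49.151261, 162.943389
2. 81.366910, -126.554053
3. 40.230583, -49.707533
4. 72.447500, -121.646667
5. -71.956619, 168.974517
6. -75.533833, -135.677915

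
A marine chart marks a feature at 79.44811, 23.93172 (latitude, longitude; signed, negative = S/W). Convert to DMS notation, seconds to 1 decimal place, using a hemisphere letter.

79°26′53.2″ N, 23°55′54.2″ E

Latitude: 0.448110° → 26.88660′; 0.88660 × 60 = 53.196″
Lon: 0.931720 × 60 = 55.90320′ → 55′, remainder × 60 = 54.192″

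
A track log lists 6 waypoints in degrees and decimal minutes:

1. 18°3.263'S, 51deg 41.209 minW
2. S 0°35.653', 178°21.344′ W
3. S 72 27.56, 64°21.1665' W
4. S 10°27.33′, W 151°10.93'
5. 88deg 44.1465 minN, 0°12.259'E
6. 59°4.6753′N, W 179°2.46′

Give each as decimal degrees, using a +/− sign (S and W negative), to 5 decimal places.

1. -18.05438, -51.68682
2. -0.59422, -178.35573
3. -72.45933, -64.35278
4. -10.45550, -151.18217
5. 88.73578, 0.20432
6. 59.07792, -179.04100

Point 1:
  Latitude: 18 + 3.263/60 = 18.054383
  S → negative
  Lon: 51 + 41.209/60 = 51.686817
  W ⇒ negate
Point 2:
  Lat: 0 + 35.653/60 = 0.594217
  hemisphere S, so the sign is −
  λ: 178 + 21.344/60 = 178.355733
  W → negative
Point 3:
  φ: 72 + 27.56/60 = 72.459333
  S → negative
  λ: 21.1665′ = 0.352775°; total 64.352775
  hemisphere W, so the sign is −
Point 4:
  φ: 27.33′ = 0.455500°; total 10.455500
  hemisphere S, so the sign is −
  λ: 151 + 10.93/60 = 151.182167
  hemisphere W, so the sign is −
Point 5:
  Lat: 44.1465′ = 0.735775°; total 88.735775
  N ⇒ keep positive
  Longitude: 0 + 12.259/60 = 0.204317
  E → positive
Point 6:
  Latitude: 59 + 4.6753/60 = 59.077922
  N ⇒ keep positive
  λ: 179 + 2.46/60 = 179.041000
  W → negative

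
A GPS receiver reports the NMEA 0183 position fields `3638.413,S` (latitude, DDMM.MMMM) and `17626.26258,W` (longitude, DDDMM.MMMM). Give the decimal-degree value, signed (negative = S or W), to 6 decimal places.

-36.640217, -176.437710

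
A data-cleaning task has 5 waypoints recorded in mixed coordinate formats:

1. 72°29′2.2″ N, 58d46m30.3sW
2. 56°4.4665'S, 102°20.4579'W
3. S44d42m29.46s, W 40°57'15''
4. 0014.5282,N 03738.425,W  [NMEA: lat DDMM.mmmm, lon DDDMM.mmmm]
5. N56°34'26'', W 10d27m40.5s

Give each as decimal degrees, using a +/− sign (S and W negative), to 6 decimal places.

Point 1:
  Lat: 72° + 29/60 + 2.2/3600 = 72 + 0.483333 + 0.000611 = 72.4839444
  N ⇒ keep positive
  Longitude: 46′ + 30.3″ = 46.50500′; 58 + 46.50500/60 = 58.7750833
  W → negative
Point 2:
  φ: 4.4665′ = 0.074442°; total 56.0744417
  hemisphere S, so the sign is −
  Lon: 20.4579′ = 0.340965°; total 102.3409650
  W → negative
Point 3:
  Latitude: 44 + 42/60 + 29.46/3600 = 44.7081833
  S ⇒ negate
  Longitude: 57′ + 15″ = 57.25000′; 40 + 57.25000/60 = 40.9541667
  hemisphere W, so the sign is −
Point 4:
  Lat: degrees = first 2 digits = 0, minutes = 14.5282; 0 + 14.5282/60 = 0.2421367
  N ⇒ keep positive
  λ: degrees = first 3 digits = 37, minutes = 38.425; 37 + 38.425/60 = 37.6404167
  W ⇒ negate
Point 5:
  Latitude: 34′ + 26″ = 34.43333′; 56 + 34.43333/60 = 56.5738889
  N → positive
  Longitude: 27′ + 40.5″ = 27.67500′; 10 + 27.67500/60 = 10.4612500
  W ⇒ negate

1. 72.483944, -58.775083
2. -56.074442, -102.340965
3. -44.708183, -40.954167
4. 0.242137, -37.640417
5. 56.573889, -10.461250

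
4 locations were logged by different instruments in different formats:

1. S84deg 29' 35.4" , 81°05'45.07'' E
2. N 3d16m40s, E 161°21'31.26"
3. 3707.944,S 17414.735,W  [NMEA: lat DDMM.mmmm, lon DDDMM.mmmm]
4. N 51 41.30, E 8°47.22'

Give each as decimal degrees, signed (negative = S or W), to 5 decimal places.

1. -84.49317, 81.09585
2. 3.27778, 161.35868
3. -37.13240, -174.24558
4. 51.68833, 8.78700

Point 1:
  Latitude: 29′ + 35.4″ = 29.59000′; 84 + 29.59000/60 = 84.493167
  S ⇒ negate
  Longitude: 81 + 5/60 + 45.07/3600 = 81.095853
  E → positive
Point 2:
  Lat: 3° + 16/60 + 40/3600 = 3 + 0.266667 + 0.011111 = 3.277778
  N → positive
  Longitude: 21′ + 31.26″ = 21.52100′; 161 + 21.52100/60 = 161.358683
  E → positive
Point 3:
  Latitude: split at 2 digits → 37° and 7.944′; 37 + 7.944/60 = 37.132400
  hemisphere S, so the sign is −
  λ: split at 3 digits → 174° and 14.735′; 174 + 14.735/60 = 174.245583
  W → negative
Point 4:
  Latitude: 51 + 41.3/60 = 51.688333
  N → positive
  λ: 8 + 47.22/60 = 8.787000
  E → positive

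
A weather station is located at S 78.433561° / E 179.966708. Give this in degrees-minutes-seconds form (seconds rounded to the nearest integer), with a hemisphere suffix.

78°26′1″ S, 179°58′0″ E

Latitude: 0.433561 × 60 = 26.01366′ → 26′, remainder × 60 = 0.82″
λ: whole degrees 179; 58.00248′ → 58′ and 0.15″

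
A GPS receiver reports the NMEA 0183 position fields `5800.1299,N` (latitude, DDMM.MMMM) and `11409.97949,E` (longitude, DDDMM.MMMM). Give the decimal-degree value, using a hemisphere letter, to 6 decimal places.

φ: degrees = first 2 digits = 58, minutes = 0.1299; 58 + 0.1299/60 = 58.0021650
Lon: split at 3 digits → 114° and 9.97949′; 114 + 9.97949/60 = 114.1663248

58.002165° N, 114.166325° E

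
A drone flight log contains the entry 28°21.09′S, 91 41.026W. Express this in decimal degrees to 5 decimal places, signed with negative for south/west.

φ: 28 + 21.09/60 = 28.351500
hemisphere S, so the sign is −
Longitude: 91 + 41.026/60 = 91.683767
W ⇒ negate

-28.35150, -91.68377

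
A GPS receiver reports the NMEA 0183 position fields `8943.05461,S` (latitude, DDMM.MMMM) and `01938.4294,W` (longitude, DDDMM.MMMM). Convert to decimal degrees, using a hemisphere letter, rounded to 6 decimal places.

Lat: split at 2 digits → 89° and 43.05461′; 89 + 43.05461/60 = 89.7175768
Lon: split at 3 digits → 019° and 38.4294′; 19 + 38.4294/60 = 19.6404900

89.717577° S, 19.640490° W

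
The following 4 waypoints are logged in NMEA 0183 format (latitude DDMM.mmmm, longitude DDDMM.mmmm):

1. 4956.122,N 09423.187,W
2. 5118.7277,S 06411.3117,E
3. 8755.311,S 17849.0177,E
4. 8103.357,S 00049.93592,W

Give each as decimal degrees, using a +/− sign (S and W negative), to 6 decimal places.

Point 1:
  Lat: split at 2 digits → 49° and 56.122′; 49 + 56.122/60 = 49.9353667
  N ⇒ keep positive
  Longitude: split at 3 digits → 094° and 23.187′; 94 + 23.187/60 = 94.3864500
  hemisphere W, so the sign is −
Point 2:
  Latitude: degrees = first 2 digits = 51, minutes = 18.7277; 51 + 18.7277/60 = 51.3121283
  S → negative
  λ: split at 3 digits → 064° and 11.3117′; 64 + 11.3117/60 = 64.1885283
  E ⇒ keep positive
Point 3:
  φ: split at 2 digits → 87° and 55.311′; 87 + 55.311/60 = 87.9218500
  S ⇒ negate
  Longitude: degrees = first 3 digits = 178, minutes = 49.0177; 178 + 49.0177/60 = 178.8169617
  E → positive
Point 4:
  φ: degrees = first 2 digits = 81, minutes = 3.357; 81 + 3.357/60 = 81.0559500
  S ⇒ negate
  Longitude: degrees = first 3 digits = 0, minutes = 49.93592; 0 + 49.93592/60 = 0.8322653
  W ⇒ negate

1. 49.935367, -94.386450
2. -51.312128, 64.188528
3. -87.921850, 178.816962
4. -81.055950, -0.832265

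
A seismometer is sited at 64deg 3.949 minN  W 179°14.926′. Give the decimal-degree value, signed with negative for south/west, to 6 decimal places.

φ: 64 + 3.949/60 = 64.0658167
N → positive
Lon: 179 + 14.926/60 = 179.2487667
W ⇒ negate

64.065817, -179.248767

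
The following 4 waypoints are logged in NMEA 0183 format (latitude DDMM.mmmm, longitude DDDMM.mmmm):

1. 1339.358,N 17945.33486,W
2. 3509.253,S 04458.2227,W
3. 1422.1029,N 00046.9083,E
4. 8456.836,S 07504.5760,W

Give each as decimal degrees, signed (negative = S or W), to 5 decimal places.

Point 1:
  φ: split at 2 digits → 13° and 39.358′; 13 + 39.358/60 = 13.655967
  N → positive
  Lon: split at 3 digits → 179° and 45.33486′; 179 + 45.33486/60 = 179.755581
  W → negative
Point 2:
  φ: degrees = first 2 digits = 35, minutes = 9.253; 35 + 9.253/60 = 35.154217
  S ⇒ negate
  λ: degrees = first 3 digits = 44, minutes = 58.2227; 44 + 58.2227/60 = 44.970378
  W → negative
Point 3:
  φ: split at 2 digits → 14° and 22.1029′; 14 + 22.1029/60 = 14.368382
  N → positive
  λ: split at 3 digits → 000° and 46.9083′; 0 + 46.9083/60 = 0.781805
  E ⇒ keep positive
Point 4:
  Lat: split at 2 digits → 84° and 56.836′; 84 + 56.836/60 = 84.947267
  S → negative
  Lon: split at 3 digits → 075° and 4.576′; 75 + 4.576/60 = 75.076267
  W → negative

1. 13.65597, -179.75558
2. -35.15422, -44.97038
3. 14.36838, 0.78181
4. -84.94727, -75.07627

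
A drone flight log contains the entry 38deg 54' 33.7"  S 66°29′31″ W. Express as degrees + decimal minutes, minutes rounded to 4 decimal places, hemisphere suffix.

Lat: 54 + 33.7/60 = 54.561667′
Lon: seconds/60 = 0.51667; minutes = 29 + 0.51667 = 29.516667

38° 54.5617′ S, 66° 29.5167′ W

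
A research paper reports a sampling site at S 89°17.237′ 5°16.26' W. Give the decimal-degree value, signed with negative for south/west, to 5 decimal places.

-89.28728, -5.27100

Lat: 17.237′ = 0.287283°; total 89.287283
S ⇒ negate
Longitude: 5 + 16.26/60 = 5.271000
W → negative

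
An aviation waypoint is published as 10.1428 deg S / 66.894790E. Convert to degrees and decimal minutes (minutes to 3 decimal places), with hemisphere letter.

Latitude: minutes = (10.142800 − 10) × 60 = 8.56800
Lon: fractional part 0.894790 → 53.68740 minutes

10° 8.568′ S, 66° 53.687′ E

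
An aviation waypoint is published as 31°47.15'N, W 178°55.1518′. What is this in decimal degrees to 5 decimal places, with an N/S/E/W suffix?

31.78583° N, 178.91920° W

φ: 47.15′ = 0.785833°; total 31.785833
Longitude: 55.1518′ = 0.919197°; total 178.919197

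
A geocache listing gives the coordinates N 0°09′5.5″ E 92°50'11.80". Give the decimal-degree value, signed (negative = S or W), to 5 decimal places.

φ: 0 + 9/60 + 5.5/3600 = 0.151528
N ⇒ keep positive
Lon: 92 + 50/60 + 11.8/3600 = 92.836611
E ⇒ keep positive

0.15153, 92.83661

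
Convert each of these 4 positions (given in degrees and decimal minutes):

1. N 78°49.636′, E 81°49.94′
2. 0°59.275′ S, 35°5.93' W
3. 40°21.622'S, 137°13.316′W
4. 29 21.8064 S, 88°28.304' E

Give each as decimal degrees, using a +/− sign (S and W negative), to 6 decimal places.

1. 78.827267, 81.832333
2. -0.987917, -35.098833
3. -40.360367, -137.221933
4. -29.363440, 88.471733

Point 1:
  Latitude: 49.636′ = 0.827267°; total 78.8272667
  N → positive
  Lon: 81 + 49.94/60 = 81.8323333
  E ⇒ keep positive
Point 2:
  Lat: 0 + 59.275/60 = 0.9879167
  S → negative
  Lon: 35 + 5.93/60 = 35.0988333
  W ⇒ negate
Point 3:
  Lat: 21.622′ = 0.360367°; total 40.3603667
  S ⇒ negate
  λ: 137 + 13.316/60 = 137.2219333
  W ⇒ negate
Point 4:
  Lat: 29 + 21.8064/60 = 29.3634400
  S → negative
  λ: 88 + 28.304/60 = 88.4717333
  E ⇒ keep positive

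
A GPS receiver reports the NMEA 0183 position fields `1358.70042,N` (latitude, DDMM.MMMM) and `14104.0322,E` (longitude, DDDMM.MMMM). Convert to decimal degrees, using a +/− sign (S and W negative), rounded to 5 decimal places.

φ: degrees = first 2 digits = 13, minutes = 58.70042; 13 + 58.70042/60 = 13.978340
N → positive
λ: split at 3 digits → 141° and 4.0322′; 141 + 4.0322/60 = 141.067203
E → positive

13.97834, 141.06720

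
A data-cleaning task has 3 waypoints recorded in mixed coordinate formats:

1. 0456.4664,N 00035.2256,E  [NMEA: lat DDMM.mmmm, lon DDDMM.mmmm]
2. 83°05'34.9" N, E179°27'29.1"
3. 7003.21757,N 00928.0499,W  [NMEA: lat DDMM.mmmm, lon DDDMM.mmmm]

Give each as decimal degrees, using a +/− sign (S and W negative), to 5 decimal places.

Point 1:
  φ: split at 2 digits → 04° and 56.4664′; 4 + 56.4664/60 = 4.941107
  N → positive
  λ: split at 3 digits → 000° and 35.2256′; 0 + 35.2256/60 = 0.587093
  E ⇒ keep positive
Point 2:
  Lat: 5′ + 34.9″ = 5.58167′; 83 + 5.58167/60 = 83.093028
  N → positive
  λ: 27′ + 29.1″ = 27.48500′; 179 + 27.48500/60 = 179.458083
  E ⇒ keep positive
Point 3:
  Lat: split at 2 digits → 70° and 3.21757′; 70 + 3.21757/60 = 70.053626
  N → positive
  Longitude: degrees = first 3 digits = 9, minutes = 28.0499; 9 + 28.0499/60 = 9.467498
  W ⇒ negate

1. 4.94111, 0.58709
2. 83.09303, 179.45808
3. 70.05363, -9.46750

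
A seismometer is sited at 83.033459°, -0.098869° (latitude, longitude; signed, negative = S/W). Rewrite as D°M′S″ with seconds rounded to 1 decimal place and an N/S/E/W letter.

Lat: whole degrees 83; 2.00754′ → 2′ and 0.452″
Longitude is negative → W; |value| = 0.098869
Longitude: 0.098869° → 5.93214′; 0.93214 × 60 = 55.928″

83°02′0.5″ N, 0°05′55.9″ W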